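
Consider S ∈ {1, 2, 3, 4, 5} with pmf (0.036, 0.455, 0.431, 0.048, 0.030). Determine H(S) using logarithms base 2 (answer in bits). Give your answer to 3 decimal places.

1.575 bits

H(S) = −Σ p·log₂ p.
  −(0.036)·log₂(0.036) = 0.1727
  −(0.455)·log₂(0.455) = 0.5169
  −(0.431)·log₂(0.431) = 0.5233
  −(0.048)·log₂(0.048) = 0.2103
  −(0.030)·log₂(0.030) = 0.1518
Sum: 0.1727 + 0.5169 + 0.5233 + 0.2103 + 0.1518 = 1.575 bits.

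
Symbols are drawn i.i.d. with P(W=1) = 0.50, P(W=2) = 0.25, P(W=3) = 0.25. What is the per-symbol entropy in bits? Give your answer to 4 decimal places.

1.5000 bits

H(W) = −Σ p·log₂ p.
  −(0.50)·log₂(0.50) = 0.50000
  −(0.25)·log₂(0.25) = 0.50000
  −(0.25)·log₂(0.25) = 0.50000
Sum: 0.50000 + 0.50000 + 0.50000 = 1.5000 bits.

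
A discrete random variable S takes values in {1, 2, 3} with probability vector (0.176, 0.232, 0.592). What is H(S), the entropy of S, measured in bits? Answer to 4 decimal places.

1.3779 bits

H(S) = −Σ p·log₂ p.
  −(0.176)·log₂(0.176) = 0.44112
  −(0.232)·log₂(0.232) = 0.48901
  −(0.592)·log₂(0.592) = 0.44775
Sum: 0.44112 + 0.48901 + 0.44775 = 1.3779 bits.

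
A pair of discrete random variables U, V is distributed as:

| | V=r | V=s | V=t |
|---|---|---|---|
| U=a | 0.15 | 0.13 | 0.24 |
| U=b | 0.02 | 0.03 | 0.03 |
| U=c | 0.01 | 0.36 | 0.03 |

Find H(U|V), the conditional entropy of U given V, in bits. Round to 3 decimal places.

Marginals: p(U) = (0.5200, 0.0800, 0.4000), p(V) = (0.1800, 0.5200, 0.3000).
H(U|V) = Σ p(V) · H(U|V=·).
  V=r: p=0.1800, H(U|V=r) = 0.8031
  V=s: p=0.5200, H(U|V=s) = 1.1047
  V=t: p=0.3000, H(U|V=t) = 0.9219
Weighted sum = 0.996 bits.

0.996 bits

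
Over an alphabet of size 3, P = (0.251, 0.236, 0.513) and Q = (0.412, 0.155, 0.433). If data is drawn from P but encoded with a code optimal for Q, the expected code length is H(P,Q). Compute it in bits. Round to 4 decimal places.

1.5753 bits

H(P,Q) = −Σ p·log₂ q.
  −0.251·log₂(0.412) = 0.32110
  −0.236·log₂(0.155) = 0.63476
  −0.513·log₂(0.433) = 0.61948
H(P,Q) = 1.5753 bits.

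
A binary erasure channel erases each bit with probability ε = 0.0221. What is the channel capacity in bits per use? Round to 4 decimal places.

0.9779 bits

Binary erasure channel: capacity C = 1 − ε.
C = 1 − 0.0221 = 0.9779 bits per channel use.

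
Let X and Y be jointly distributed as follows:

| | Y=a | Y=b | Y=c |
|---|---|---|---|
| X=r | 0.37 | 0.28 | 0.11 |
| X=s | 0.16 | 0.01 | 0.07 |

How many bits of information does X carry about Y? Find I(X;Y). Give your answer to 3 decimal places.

Marginals: p(X) = (0.7600, 0.2400), p(Y) = (0.5300, 0.2900, 0.1800).
I(X;Y) = Σ p(x,y)·log₂[p(x,y)/(p(x)p(y))].
  (r,a): 0.37·log₂(0.9186) = -0.0453
  (r,b): 0.28·log₂(1.2704) = 0.0967
  (r,c): 0.11·log₂(0.8041) = -0.0346
  (s,a): 0.16·log₂(1.2579) = 0.0530
  (s,b): 0.01·log₂(0.1437) = -0.0280
  (s,c): 0.07·log₂(1.6204) = 0.0487
Sum = 0.090 bits.

0.090 bits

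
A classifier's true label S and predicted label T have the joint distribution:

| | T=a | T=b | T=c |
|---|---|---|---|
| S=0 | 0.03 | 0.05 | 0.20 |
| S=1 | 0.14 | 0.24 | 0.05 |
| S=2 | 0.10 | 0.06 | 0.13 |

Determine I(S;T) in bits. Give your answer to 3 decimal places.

0.228 bits

Marginals: p(S) = (0.2800, 0.4300, 0.2900), p(T) = (0.2700, 0.3500, 0.3800).
I(S;T) = Σ p(x,y)·log₂[p(x,y)/(p(x)p(y))].
  (0,a): 0.03·log₂(0.3968) = -0.0400
  (0,b): 0.05·log₂(0.5102) = -0.0485
  (0,c): 0.20·log₂(1.8797) = 0.1821
  (1,a): 0.14·log₂(1.2059) = 0.0378
  (1,b): 0.24·log₂(1.5947) = 0.1616
  (1,c): 0.05·log₂(0.3060) = -0.0854
  (2,a): 0.10·log₂(1.2771) = 0.0353
  (2,b): 0.06·log₂(0.5911) = -0.0455
  (2,c): 0.13·log₂(1.1797) = 0.0310
Sum = 0.228 bits.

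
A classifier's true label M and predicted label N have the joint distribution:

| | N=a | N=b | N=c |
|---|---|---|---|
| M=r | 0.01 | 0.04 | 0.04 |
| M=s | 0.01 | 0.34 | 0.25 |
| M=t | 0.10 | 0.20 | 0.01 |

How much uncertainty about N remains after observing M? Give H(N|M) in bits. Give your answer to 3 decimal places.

1.118 bits

Chain rule: H(N|M) = H(M,N) − H(M).
Marginals: p(M) = (0.0900, 0.6000, 0.3100), p(N) = (0.1200, 0.5800, 0.3000).
H(M,N) = 2.3966 bits; H(M) = 1.2786 bits.
H(N|M) = 2.3966 − 1.2786 = 1.118 bits.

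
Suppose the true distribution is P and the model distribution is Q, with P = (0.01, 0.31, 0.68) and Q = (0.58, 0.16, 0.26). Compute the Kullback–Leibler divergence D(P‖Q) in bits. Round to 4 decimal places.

1.1804 bits

D(P‖Q) = Σ p·log₂(p/q).
  0.01·log₂(0.01/0.58) = -0.05858
  0.31·log₂(0.31/0.16) = 0.29580
  0.68·log₂(0.68/0.26) = 0.94318
D(P‖Q) = 1.1804 bits.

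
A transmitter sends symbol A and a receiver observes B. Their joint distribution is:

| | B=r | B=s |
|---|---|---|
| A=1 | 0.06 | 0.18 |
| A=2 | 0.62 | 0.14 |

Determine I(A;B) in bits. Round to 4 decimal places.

0.1859 bits

Marginals: p(A) = (0.2400, 0.7600), p(B) = (0.6800, 0.3200).
I(A;B) = Σ p(x,y)·log₂[p(x,y)/(p(x)p(y))].
  (1,r): 0.06·log₂(0.3676) = -0.08662
  (1,s): 0.18·log₂(2.3438) = 0.22119
  (2,r): 0.62·log₂(1.1997) = 0.16285
  (2,s): 0.14·log₂(0.5757) = -0.11154
Sum = 0.1859 bits.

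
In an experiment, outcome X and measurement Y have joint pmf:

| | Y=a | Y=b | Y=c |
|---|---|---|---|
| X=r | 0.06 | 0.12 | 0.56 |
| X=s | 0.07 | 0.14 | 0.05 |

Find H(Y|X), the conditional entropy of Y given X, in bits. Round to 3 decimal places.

1.134 bits

Marginals: p(X) = (0.7400, 0.2600), p(Y) = (0.1300, 0.2600, 0.6100).
H(Y|X) = Σ p(X) · H(Y|X=·).
  X=r: p=0.7400, H(Y|X=r) = 1.0238
  X=s: p=0.2600, H(Y|X=s) = 1.4480
Weighted sum = 1.134 bits.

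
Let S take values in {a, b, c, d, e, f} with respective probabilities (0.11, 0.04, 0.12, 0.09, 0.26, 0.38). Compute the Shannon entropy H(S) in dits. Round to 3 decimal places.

0.678 dits

H(S) = −Σ p·log₁₀ p.
  −(0.11)·log₁₀(0.11) = 0.1054
  −(0.04)·log₁₀(0.04) = 0.0559
  −(0.12)·log₁₀(0.12) = 0.1105
  −(0.09)·log₁₀(0.09) = 0.0941
  −(0.26)·log₁₀(0.26) = 0.1521
  −(0.38)·log₁₀(0.38) = 0.1597
Sum: 0.1054 + 0.0559 + 0.1105 + 0.0941 + 0.1521 + 0.1597 = 0.678 dits.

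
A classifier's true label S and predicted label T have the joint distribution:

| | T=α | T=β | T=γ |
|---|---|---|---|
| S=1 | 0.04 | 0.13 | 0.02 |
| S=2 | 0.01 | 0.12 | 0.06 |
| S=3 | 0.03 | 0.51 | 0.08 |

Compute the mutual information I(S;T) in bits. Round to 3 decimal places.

0.056 bits

Marginals: p(S) = (0.1900, 0.1900, 0.6200), p(T) = (0.0800, 0.7600, 0.1600).
I(S;T) = H(S) + H(T) − H(S,T).
H(S) = 1.3380, H(T) = 1.0154, H(S,T) = 2.2970.
I(S;T) = 1.3380 + 1.0154 − 2.2970 = 0.056 bits.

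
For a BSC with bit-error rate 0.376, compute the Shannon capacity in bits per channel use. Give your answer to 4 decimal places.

Binary symmetric channel: C = 1 − h₂(ε) where h₂ is the binary entropy function.
h₂(0.376) = −0.376·log₂0.376 − 0.624·log₂0.624 = 0.9552.
C = 1 − 0.9552 = 0.0448 bits per channel use.

0.0448 bits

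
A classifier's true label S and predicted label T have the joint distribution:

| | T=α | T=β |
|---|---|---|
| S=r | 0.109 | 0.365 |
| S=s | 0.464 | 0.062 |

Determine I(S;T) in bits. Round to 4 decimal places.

0.3406 bits

Marginals: p(S) = (0.4740, 0.5260), p(T) = (0.5730, 0.4270).
I(S;T) = Σ p(x,y)·log₂[p(x,y)/(p(x)p(y))].
  (r,α): 0.109·log₂(0.4013) = -0.14357
  (r,β): 0.365·log₂(1.8034) = 0.31051
  (s,α): 0.464·log₂(1.5395) = 0.28882
  (s,β): 0.062·log₂(0.2760) = -0.11514
Sum = 0.3406 bits.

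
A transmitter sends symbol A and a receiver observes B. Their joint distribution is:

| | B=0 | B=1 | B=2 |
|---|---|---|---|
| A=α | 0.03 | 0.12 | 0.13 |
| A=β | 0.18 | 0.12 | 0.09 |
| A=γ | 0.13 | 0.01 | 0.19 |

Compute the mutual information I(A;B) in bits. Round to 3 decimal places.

Marginals: p(A) = (0.2800, 0.3900, 0.3300), p(B) = (0.3400, 0.2500, 0.4100).
I(A;B) = Σ p(x,y)·log₂[p(x,y)/(p(x)p(y))].
  (α,0): 0.03·log₂(0.3151) = -0.0500
  (α,1): 0.12·log₂(1.7143) = 0.0933
  (α,2): 0.13·log₂(1.1324) = 0.0233
  (β,0): 0.18·log₂(1.3575) = 0.0794
  (β,1): 0.12·log₂(1.2308) = 0.0359
  (β,2): 0.09·log₂(0.5629) = -0.0746
  (γ,0): 0.13·log₂(1.1586) = 0.0276
  (γ,1): 0.01·log₂(0.1212) = -0.0304
  (γ,2): 0.19·log₂(1.4043) = 0.0931
Sum = 0.198 bits.

0.198 bits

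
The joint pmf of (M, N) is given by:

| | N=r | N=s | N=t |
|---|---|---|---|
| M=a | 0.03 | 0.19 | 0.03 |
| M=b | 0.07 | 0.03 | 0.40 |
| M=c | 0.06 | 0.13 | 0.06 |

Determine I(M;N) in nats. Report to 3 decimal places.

Marginals: p(M) = (0.2500, 0.5000, 0.2500), p(N) = (0.1600, 0.3500, 0.4900).
I(M;N) = H(M) + H(N) − H(M,N).
H(M) = 1.0397, H(N) = 1.0102, H(M,N) = 1.7866.
I(M;N) = 1.0397 + 1.0102 − 1.7866 = 0.263 nats.

0.263 nats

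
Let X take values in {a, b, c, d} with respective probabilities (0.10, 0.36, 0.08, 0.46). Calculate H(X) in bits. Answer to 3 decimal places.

1.670 bits

H(X) = −Σ p·log₂ p.
  −(0.10)·log₂(0.10) = 0.3322
  −(0.36)·log₂(0.36) = 0.5306
  −(0.08)·log₂(0.08) = 0.2915
  −(0.46)·log₂(0.46) = 0.5153
Sum: 0.3322 + 0.5306 + 0.2915 + 0.5153 = 1.670 bits.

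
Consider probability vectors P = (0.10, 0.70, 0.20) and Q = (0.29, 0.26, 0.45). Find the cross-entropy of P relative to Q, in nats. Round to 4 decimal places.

1.2264 nats

H(P,Q) = −Σ p·ln q.
  −0.10·ln(0.29) = 0.12379
  −0.70·ln(0.26) = 0.94295
  −0.20·ln(0.45) = 0.15970
H(P,Q) = 1.2264 nats.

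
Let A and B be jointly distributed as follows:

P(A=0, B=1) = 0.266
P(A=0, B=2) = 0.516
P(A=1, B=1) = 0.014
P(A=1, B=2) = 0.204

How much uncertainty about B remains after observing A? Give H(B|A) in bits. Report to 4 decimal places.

Marginals: p(A) = (0.7820, 0.2180), p(B) = (0.2800, 0.7200).
H(B|A) = Σ p(A) · H(B|A=·).
  A=0: p=0.7820, H(B|A=0) = 0.9250
  A=1: p=0.2180, H(B|A=1) = 0.3440
Weighted sum = 0.7983 bits.

0.7983 bits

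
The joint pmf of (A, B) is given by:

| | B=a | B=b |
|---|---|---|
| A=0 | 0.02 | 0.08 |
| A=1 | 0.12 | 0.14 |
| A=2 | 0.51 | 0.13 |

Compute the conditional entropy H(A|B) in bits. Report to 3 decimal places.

Chain rule: H(A|B) = H(A,B) − H(B).
Marginals: p(A) = (0.1000, 0.2600, 0.6400), p(B) = (0.6500, 0.3500).
H(A,B) = 2.0466 bits; H(B) = 0.9341 bits.
H(A|B) = 2.0466 − 0.9341 = 1.113 bits.

1.113 bits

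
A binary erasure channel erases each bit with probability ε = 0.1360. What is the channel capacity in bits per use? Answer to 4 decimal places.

Binary erasure channel: capacity C = 1 − ε.
C = 1 − 0.1360 = 0.8640 bits per channel use.

0.8640 bits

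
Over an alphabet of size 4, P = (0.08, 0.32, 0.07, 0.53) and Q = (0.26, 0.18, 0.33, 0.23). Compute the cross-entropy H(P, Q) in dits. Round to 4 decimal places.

H(P,Q) = −Σ p·log₁₀ q.
  −0.08·log₁₀(0.26) = 0.04680
  −0.32·log₁₀(0.18) = 0.23831
  −0.07·log₁₀(0.33) = 0.03370
  −0.53·log₁₀(0.23) = 0.33828
H(P,Q) = 0.6571 dits.

0.6571 dits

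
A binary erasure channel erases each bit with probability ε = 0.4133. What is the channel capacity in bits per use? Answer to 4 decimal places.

Binary erasure channel: capacity C = 1 − ε.
C = 1 − 0.4133 = 0.5867 bits per channel use.

0.5867 bits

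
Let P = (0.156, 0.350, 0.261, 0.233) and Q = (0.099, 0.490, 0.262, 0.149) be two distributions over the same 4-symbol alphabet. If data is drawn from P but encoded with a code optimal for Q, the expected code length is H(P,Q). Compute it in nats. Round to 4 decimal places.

H(P,Q) = −Σ p·ln q.
  −0.156·ln(0.099) = 0.36077
  −0.350·ln(0.490) = 0.24967
  −0.261·ln(0.262) = 0.34959
  −0.233·ln(0.149) = 0.44359
H(P,Q) = 1.4036 nats.

1.4036 nats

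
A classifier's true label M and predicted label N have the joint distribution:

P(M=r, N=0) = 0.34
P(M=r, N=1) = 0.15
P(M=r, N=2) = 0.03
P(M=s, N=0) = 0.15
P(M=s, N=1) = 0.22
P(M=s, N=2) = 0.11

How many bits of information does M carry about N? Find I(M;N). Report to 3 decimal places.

Marginals: p(M) = (0.5200, 0.4800), p(N) = (0.4900, 0.3700, 0.1400).
I(M;N) = Σ p(x,y)·log₂[p(x,y)/(p(x)p(y))].
  (r,0): 0.34·log₂(1.3344) = 0.1415
  (r,1): 0.15·log₂(0.7796) = -0.0539
  (r,2): 0.03·log₂(0.4121) = -0.0384
  (s,0): 0.15·log₂(0.6378) = -0.0973
  (s,1): 0.22·log₂(1.2387) = 0.0680
  (s,2): 0.11·log₂(1.6369) = 0.0782
Sum = 0.098 bits.

0.098 bits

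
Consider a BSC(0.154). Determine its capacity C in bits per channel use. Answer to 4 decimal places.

0.3802 bits

Binary symmetric channel: C = 1 − h₂(ε) where h₂ is the binary entropy function.
h₂(0.154) = −0.154·log₂0.154 − 0.846·log₂0.846 = 0.6198.
C = 1 − 0.6198 = 0.3802 bits per channel use.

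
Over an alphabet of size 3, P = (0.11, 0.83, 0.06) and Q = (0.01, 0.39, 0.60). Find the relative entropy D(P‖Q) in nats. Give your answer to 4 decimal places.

D(P‖Q) = Σ p·ln(p/q).
  0.11·ln(0.11/0.01) = 0.26377
  0.83·ln(0.83/0.39) = 0.62688
  0.06·ln(0.06/0.60) = -0.13816
D(P‖Q) = 0.7525 nats.

0.7525 nats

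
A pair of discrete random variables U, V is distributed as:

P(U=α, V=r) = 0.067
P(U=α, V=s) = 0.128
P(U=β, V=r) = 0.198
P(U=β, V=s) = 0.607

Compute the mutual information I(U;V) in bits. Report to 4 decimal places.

0.0053 bits

Marginals: p(U) = (0.1950, 0.8050), p(V) = (0.2650, 0.7350).
I(U;V) = Σ p(x,y)·log₂[p(x,y)/(p(x)p(y))].
  (α,r): 0.067·log₂(1.2966) = 0.02510
  (α,s): 0.128·log₂(0.8931) = -0.02088
  (β,r): 0.198·log₂(0.9282) = -0.02130
  (β,s): 0.607·log₂(1.0259) = 0.02239
Sum = 0.0053 bits.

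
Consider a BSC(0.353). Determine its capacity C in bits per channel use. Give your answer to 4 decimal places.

Binary symmetric channel: C = 1 − h₂(ε) where h₂ is the binary entropy function.
h₂(0.353) = −0.353·log₂0.353 − 0.647·log₂0.647 = 0.9367.
C = 1 − 0.9367 = 0.0633 bits per channel use.

0.0633 bits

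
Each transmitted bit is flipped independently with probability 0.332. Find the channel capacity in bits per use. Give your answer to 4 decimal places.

0.0830 bits

Binary symmetric channel: C = 1 − h₂(ε) where h₂ is the binary entropy function.
h₂(0.332) = −0.332·log₂0.332 − 0.668·log₂0.668 = 0.9170.
C = 1 − 0.9170 = 0.0830 bits per channel use.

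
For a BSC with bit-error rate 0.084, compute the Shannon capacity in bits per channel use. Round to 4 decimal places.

0.5839 bits

Binary symmetric channel: C = 1 − h₂(ε) where h₂ is the binary entropy function.
h₂(0.084) = −0.084·log₂0.084 − 0.916·log₂0.916 = 0.4161.
C = 1 − 0.4161 = 0.5839 bits per channel use.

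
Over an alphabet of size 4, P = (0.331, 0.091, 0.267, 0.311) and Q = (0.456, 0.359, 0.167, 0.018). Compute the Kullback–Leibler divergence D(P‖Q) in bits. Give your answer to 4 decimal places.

D(P‖Q) = Σ p·log₂(p/q).
  0.331·log₂(0.331/0.456) = -0.15299
  0.091·log₂(0.091/0.359) = -0.18018
  0.267·log₂(0.267/0.167) = 0.18076
  0.311·log₂(0.311/0.018) = 1.27847
D(P‖Q) = 1.1261 bits.

1.1261 bits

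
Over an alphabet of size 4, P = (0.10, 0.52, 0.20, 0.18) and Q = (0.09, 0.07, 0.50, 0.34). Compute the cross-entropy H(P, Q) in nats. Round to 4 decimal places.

H(P,Q) = −Σ p·ln q.
  −0.10·ln(0.09) = 0.24079
  −0.52·ln(0.07) = 1.38282
  −0.20·ln(0.50) = 0.13863
  −0.18·ln(0.34) = 0.19419
H(P,Q) = 1.9564 nats.

1.9564 nats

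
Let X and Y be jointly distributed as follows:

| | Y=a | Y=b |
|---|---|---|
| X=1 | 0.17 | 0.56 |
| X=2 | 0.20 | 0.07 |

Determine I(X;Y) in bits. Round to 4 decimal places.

Marginals: p(X) = (0.7300, 0.2700), p(Y) = (0.3700, 0.6300).
I(X;Y) = H(X) + H(Y) − H(X,Y).
H(X) = 0.8415, H(Y) = 0.9507, H(X,Y) = 1.6360.
I(X;Y) = 0.8415 + 0.9507 − 1.6360 = 0.1562 bits.

0.1562 bits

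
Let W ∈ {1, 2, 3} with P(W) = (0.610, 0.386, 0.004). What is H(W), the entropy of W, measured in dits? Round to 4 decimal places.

0.3001 dits

H(W) = −Σ p·log₁₀ p.
  −(0.610)·log₁₀(0.610) = 0.13095
  −(0.386)·log₁₀(0.386) = 0.15958
  −(0.004)·log₁₀(0.004) = 0.00959
Sum: 0.13095 + 0.15958 + 0.00959 = 0.3001 dits.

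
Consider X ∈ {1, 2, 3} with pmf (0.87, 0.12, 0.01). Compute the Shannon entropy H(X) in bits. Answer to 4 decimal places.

H(X) = −Σ p·log₂ p.
  −(0.87)·log₂(0.87) = 0.17479
  −(0.12)·log₂(0.12) = 0.36707
  −(0.01)·log₂(0.01) = 0.06644
Sum: 0.17479 + 0.36707 + 0.06644 = 0.6083 bits.

0.6083 bits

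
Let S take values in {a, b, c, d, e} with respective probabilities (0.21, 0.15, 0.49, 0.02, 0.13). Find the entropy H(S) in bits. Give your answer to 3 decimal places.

1.883 bits

H(S) = −Σ p·log₂ p.
  −(0.21)·log₂(0.21) = 0.4728
  −(0.15)·log₂(0.15) = 0.4105
  −(0.49)·log₂(0.49) = 0.5043
  −(0.02)·log₂(0.02) = 0.1129
  −(0.13)·log₂(0.13) = 0.3826
Sum: 0.4728 + 0.4105 + 0.5043 + 0.1129 + 0.3826 = 1.883 bits.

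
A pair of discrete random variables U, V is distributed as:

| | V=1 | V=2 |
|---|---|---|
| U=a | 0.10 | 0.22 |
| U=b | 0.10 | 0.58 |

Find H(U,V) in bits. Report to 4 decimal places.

H(U,V) = −Σ p(x,y)·log₂ p(x,y) over all 4 cells.
  cell (a,1): −0.10·log₂0.10 = 0.33219
  cell (a,2): −0.22·log₂0.22 = 0.48057
  cell (b,1): −0.10·log₂0.10 = 0.33219
  cell (b,2): −0.58·log₂0.58 = 0.45581
Sum = 1.6008 bits.

1.6008 bits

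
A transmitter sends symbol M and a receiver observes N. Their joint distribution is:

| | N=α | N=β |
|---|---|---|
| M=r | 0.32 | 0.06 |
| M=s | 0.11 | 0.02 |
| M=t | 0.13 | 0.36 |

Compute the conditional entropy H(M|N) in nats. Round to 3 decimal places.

0.802 nats

Marginals: p(M) = (0.3800, 0.1300, 0.4900), p(N) = (0.5600, 0.4400).
H(M|N) = Σ p(N) · H(M|N=·).
  N=α: p=0.5600, H(M|N=α) = 0.9785
  N=β: p=0.4400, H(M|N=β) = 0.5764
Weighted sum = 0.802 nats.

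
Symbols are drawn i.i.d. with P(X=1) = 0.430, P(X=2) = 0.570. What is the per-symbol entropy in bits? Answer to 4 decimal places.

H(X) = −Σ p·log₂ p.
  −(0.430)·log₂(0.430) = 0.52356
  −(0.570)·log₂(0.570) = 0.46225
Sum: 0.52356 + 0.46225 = 0.9858 bits.

0.9858 bits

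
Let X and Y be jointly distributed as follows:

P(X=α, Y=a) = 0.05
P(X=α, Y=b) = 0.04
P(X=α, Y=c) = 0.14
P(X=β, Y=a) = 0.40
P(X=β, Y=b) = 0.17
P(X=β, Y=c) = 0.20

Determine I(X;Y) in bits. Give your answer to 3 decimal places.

Marginals: p(X) = (0.2300, 0.7700), p(Y) = (0.4500, 0.2100, 0.3400).
I(X;Y) = Σ p(x,y)·log₂[p(x,y)/(p(x)p(y))].
  (α,a): 0.05·log₂(0.4831) = -0.0525
  (α,b): 0.04·log₂(0.8282) = -0.0109
  (α,c): 0.14·log₂(1.7903) = 0.1176
  (β,a): 0.40·log₂(1.1544) = 0.0829
  (β,b): 0.17·log₂(1.0513) = 0.0123
  (β,c): 0.20·log₂(0.7639) = -0.0777
Sum = 0.072 bits.

0.072 bits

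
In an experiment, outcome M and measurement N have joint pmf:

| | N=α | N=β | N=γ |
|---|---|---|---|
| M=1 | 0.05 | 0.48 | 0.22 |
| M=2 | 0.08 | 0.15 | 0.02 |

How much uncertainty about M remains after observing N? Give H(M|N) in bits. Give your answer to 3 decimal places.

0.723 bits

Chain rule: H(M|N) = H(M,N) − H(N).
Marginals: p(M) = (0.7500, 0.2500), p(N) = (0.1300, 0.6300, 0.2400).
H(M,N) = 2.0199 bits; H(N) = 1.2967 bits.
H(M|N) = 2.0199 − 1.2967 = 0.723 bits.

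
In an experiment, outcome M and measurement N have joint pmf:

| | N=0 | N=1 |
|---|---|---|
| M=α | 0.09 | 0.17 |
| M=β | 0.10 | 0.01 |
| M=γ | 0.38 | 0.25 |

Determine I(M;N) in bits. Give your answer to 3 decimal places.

0.085 bits

Marginals: p(M) = (0.2600, 0.1100, 0.6300), p(N) = (0.5700, 0.4300).
I(M;N) = Σ p(x,y)·log₂[p(x,y)/(p(x)p(y))].
  (α,0): 0.09·log₂(0.6073) = -0.0648
  (α,1): 0.17·log₂(1.5206) = 0.1028
  (β,0): 0.10·log₂(1.5949) = 0.0673
  (β,1): 0.01·log₂(0.2114) = -0.0224
  (γ,0): 0.38·log₂(1.0582) = 0.0310
  (γ,1): 0.25·log₂(0.9228) = -0.0290
Sum = 0.085 bits.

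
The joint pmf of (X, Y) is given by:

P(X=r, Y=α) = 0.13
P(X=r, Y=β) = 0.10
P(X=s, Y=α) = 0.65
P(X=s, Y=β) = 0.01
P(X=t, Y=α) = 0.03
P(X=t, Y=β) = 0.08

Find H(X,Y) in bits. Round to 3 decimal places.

1.629 bits

H(X,Y) = −Σ p(x,y)·log₂ p(x,y) over all 6 cells.
  cell (r,α): −0.13·log₂0.13 = 0.3826
  cell (r,β): −0.10·log₂0.10 = 0.3322
  cell (s,α): −0.65·log₂0.65 = 0.4040
  cell (s,β): −0.01·log₂0.01 = 0.0664
  cell (t,α): −0.03·log₂0.03 = 0.1518
  cell (t,β): −0.08·log₂0.08 = 0.2915
Sum = 1.629 bits.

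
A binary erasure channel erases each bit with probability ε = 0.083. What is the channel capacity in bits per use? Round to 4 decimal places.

Binary erasure channel: capacity C = 1 − ε.
C = 1 − 0.083 = 0.9170 bits per channel use.

0.9170 bits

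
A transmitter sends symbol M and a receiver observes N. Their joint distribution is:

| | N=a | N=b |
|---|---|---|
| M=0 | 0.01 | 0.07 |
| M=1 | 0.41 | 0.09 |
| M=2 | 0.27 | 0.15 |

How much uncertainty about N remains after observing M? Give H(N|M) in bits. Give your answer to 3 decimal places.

Chain rule: H(N|M) = H(M,N) − H(M).
Marginals: p(M) = (0.0800, 0.5000, 0.4200), p(N) = (0.6900, 0.3100).
H(M,N) = 2.0956 bits; H(M) = 1.3172 bits.
H(N|M) = 2.0956 − 1.3172 = 0.778 bits.

0.778 bits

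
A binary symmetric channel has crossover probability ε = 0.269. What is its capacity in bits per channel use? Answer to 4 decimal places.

Binary symmetric channel: C = 1 − h₂(ε) where h₂ is the binary entropy function.
h₂(0.269) = −0.269·log₂0.269 − 0.731·log₂0.731 = 0.8400.
C = 1 − 0.8400 = 0.1600 bits per channel use.

0.1600 bits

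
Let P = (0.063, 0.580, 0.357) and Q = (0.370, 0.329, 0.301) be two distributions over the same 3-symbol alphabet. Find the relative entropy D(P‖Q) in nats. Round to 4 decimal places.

D(P‖Q) = Σ p·ln(p/q).
  0.063·ln(0.063/0.370) = -0.11153
  0.580·ln(0.580/0.329) = 0.32884
  0.357·ln(0.357/0.301) = 0.06091
D(P‖Q) = 0.2782 nats.

0.2782 nats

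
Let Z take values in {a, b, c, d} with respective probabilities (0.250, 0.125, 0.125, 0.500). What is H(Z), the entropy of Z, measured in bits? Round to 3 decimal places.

1.750 bits

H(Z) = −Σ p·log₂ p.
  −(0.250)·log₂(0.250) = 0.5000
  −(0.125)·log₂(0.125) = 0.3750
  −(0.125)·log₂(0.125) = 0.3750
  −(0.500)·log₂(0.500) = 0.5000
Sum: 0.5000 + 0.3750 + 0.3750 + 0.5000 = 1.750 bits.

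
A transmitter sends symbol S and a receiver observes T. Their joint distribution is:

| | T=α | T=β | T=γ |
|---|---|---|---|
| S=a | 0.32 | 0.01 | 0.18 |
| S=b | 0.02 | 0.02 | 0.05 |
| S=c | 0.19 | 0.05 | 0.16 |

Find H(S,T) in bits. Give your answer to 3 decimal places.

2.574 bits

H(S,T) = −Σ p(x,y)·log₂ p(x,y) over all 9 cells.
  cell (a,α): −0.32·log₂0.32 = 0.5260
  cell (a,β): −0.01·log₂0.01 = 0.0664
  cell (a,γ): −0.18·log₂0.18 = 0.4453
  cell (b,α): −0.02·log₂0.02 = 0.1129
  cell (b,β): −0.02·log₂0.02 = 0.1129
  cell (b,γ): −0.05·log₂0.05 = 0.2161
  cell (c,α): −0.19·log₂0.19 = 0.4552
  cell (c,β): −0.05·log₂0.05 = 0.2161
  cell (c,γ): −0.16·log₂0.16 = 0.4230
Sum = 2.574 bits.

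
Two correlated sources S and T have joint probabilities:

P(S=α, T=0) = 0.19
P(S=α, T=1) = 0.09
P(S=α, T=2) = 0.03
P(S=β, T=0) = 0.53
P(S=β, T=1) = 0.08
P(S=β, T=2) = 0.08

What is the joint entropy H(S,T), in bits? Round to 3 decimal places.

1.988 bits

H(S,T) = −Σ p(x,y)·log₂ p(x,y) over all 6 cells.
  cell (α,0): −0.19·log₂0.19 = 0.4552
  cell (α,1): −0.09·log₂0.09 = 0.3127
  cell (α,2): −0.03·log₂0.03 = 0.1518
  cell (β,0): −0.53·log₂0.53 = 0.4854
  cell (β,1): −0.08·log₂0.08 = 0.2915
  cell (β,2): −0.08·log₂0.08 = 0.2915
Sum = 1.988 bits.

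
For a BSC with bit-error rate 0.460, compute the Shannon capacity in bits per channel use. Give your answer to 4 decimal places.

0.0046 bits

Binary symmetric channel: C = 1 − h₂(ε) where h₂ is the binary entropy function.
h₂(0.460) = −0.460·log₂0.460 − 0.540·log₂0.540 = 0.9954.
C = 1 − 0.9954 = 0.0046 bits per channel use.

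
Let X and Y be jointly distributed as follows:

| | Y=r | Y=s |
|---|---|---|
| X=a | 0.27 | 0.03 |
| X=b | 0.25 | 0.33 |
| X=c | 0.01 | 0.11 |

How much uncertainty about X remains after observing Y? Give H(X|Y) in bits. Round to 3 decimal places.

1.109 bits

Marginals: p(X) = (0.3000, 0.5800, 0.1200), p(Y) = (0.5300, 0.4700).
H(X|Y) = Σ p(Y) · H(X|Y=·).
  Y=r: p=0.5300, H(X|Y=r) = 1.1151
  Y=s: p=0.4700, H(X|Y=s) = 1.1020
Weighted sum = 1.109 bits.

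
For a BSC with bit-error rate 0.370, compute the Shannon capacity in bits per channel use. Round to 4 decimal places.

0.0493 bits

Binary symmetric channel: C = 1 − h₂(ε) where h₂ is the binary entropy function.
h₂(0.370) = −0.370·log₂0.370 − 0.630·log₂0.630 = 0.9507.
C = 1 − 0.9507 = 0.0493 bits per channel use.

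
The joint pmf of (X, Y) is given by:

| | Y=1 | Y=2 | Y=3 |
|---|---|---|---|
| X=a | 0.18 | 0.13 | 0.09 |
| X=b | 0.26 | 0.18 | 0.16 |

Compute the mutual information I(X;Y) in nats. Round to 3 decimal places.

Marginals: p(X) = (0.4000, 0.6000), p(Y) = (0.4400, 0.3100, 0.2500).
I(X;Y) = Σ p(x,y)·ln[p(x,y)/(p(x)p(y))].
  (a,1): 0.18·ln(1.0227) = 0.0040
  (a,2): 0.13·ln(1.0484) = 0.0061
  (a,3): 0.09·ln(0.9000) = -0.0095
  (b,1): 0.26·ln(0.9848) = -0.0040
  (b,2): 0.18·ln(0.9677) = -0.0059
  (b,3): 0.16·ln(1.0667) = 0.0103
Sum = 0.001 nats.

0.001 nats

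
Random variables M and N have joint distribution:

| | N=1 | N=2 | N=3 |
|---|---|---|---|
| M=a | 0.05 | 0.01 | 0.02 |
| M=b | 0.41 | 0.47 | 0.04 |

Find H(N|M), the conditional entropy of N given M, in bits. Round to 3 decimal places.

Marginals: p(M) = (0.0800, 0.9200), p(N) = (0.4600, 0.4800, 0.0600).
H(N|M) = Σ p(M) · H(N|M=·).
  M=a: p=0.0800, H(N|M=a) = 1.2988
  M=b: p=0.9200, H(N|M=b) = 1.2113
Weighted sum = 1.218 bits.

1.218 bits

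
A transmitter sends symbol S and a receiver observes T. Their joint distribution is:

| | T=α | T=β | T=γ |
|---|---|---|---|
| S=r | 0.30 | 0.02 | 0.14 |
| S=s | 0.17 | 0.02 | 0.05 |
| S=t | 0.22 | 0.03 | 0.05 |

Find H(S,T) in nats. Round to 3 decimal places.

1.832 nats

H(S,T) = −Σ p(x,y)·ln p(x,y) over all 9 cells.
  cell (r,α): −0.30·ln0.30 = 0.3612
  cell (r,β): −0.02·ln0.02 = 0.0782
  cell (r,γ): −0.14·ln0.14 = 0.2753
  cell (s,α): −0.17·ln0.17 = 0.3012
  cell (s,β): −0.02·ln0.02 = 0.0782
  cell (s,γ): −0.05·ln0.05 = 0.1498
  cell (t,α): −0.22·ln0.22 = 0.3331
  cell (t,β): −0.03·ln0.03 = 0.1052
  cell (t,γ): −0.05·ln0.05 = 0.1498
Sum = 1.832 nats.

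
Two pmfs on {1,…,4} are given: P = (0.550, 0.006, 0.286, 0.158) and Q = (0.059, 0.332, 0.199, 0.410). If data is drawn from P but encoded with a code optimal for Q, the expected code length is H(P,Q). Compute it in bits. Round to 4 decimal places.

3.1246 bits

H(P,Q) = −Σ p·log₂ q.
  −0.550·log₂(0.059) = 2.24573
  −0.006·log₂(0.332) = 0.00954
  −0.286·log₂(0.199) = 0.66614
  −0.158·log₂(0.410) = 0.20324
H(P,Q) = 3.1246 bits.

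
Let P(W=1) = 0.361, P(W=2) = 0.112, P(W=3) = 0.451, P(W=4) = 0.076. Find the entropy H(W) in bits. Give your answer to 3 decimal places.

1.685 bits

H(W) = −Σ p·log₂ p.
  −(0.361)·log₂(0.361) = 0.5306
  −(0.112)·log₂(0.112) = 0.3537
  −(0.451)·log₂(0.451) = 0.5181
  −(0.076)·log₂(0.076) = 0.2826
Sum: 0.5306 + 0.3537 + 0.5181 + 0.2826 = 1.685 bits.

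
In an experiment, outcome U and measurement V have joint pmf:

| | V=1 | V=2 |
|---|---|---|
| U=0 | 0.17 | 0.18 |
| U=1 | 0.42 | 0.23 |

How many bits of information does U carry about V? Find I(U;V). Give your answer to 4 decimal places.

0.0174 bits

Marginals: p(U) = (0.3500, 0.6500), p(V) = (0.5900, 0.4100).
I(U;V) = H(U) + H(V) − H(U,V).
H(U) = 0.9341, H(V) = 0.9765, H(U,V) = 1.8932.
I(U;V) = 0.9341 + 0.9765 − 1.8932 = 0.0174 bits.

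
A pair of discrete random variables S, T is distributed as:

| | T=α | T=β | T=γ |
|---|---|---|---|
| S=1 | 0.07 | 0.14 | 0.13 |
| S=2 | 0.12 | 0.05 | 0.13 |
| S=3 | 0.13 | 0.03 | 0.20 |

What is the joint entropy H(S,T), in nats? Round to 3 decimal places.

H(S,T) = −Σ p(x,y)·ln p(x,y) over all 9 cells.
  cell (1,α): −0.07·ln0.07 = 0.1861
  cell (1,β): −0.14·ln0.14 = 0.2753
  cell (1,γ): −0.13·ln0.13 = 0.2652
  cell (2,α): −0.12·ln0.12 = 0.2544
  cell (2,β): −0.05·ln0.05 = 0.1498
  cell (2,γ): −0.13·ln0.13 = 0.2652
  cell (3,α): −0.13·ln0.13 = 0.2652
  cell (3,β): −0.03·ln0.03 = 0.1052
  cell (3,γ): −0.20·ln0.20 = 0.3219
Sum = 2.088 nats.

2.088 nats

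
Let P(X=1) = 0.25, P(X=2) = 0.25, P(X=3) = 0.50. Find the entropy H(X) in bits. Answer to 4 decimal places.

1.5000 bits

H(X) = −Σ p·log₂ p.
  −(0.25)·log₂(0.25) = 0.50000
  −(0.25)·log₂(0.25) = 0.50000
  −(0.50)·log₂(0.50) = 0.50000
Sum: 0.50000 + 0.50000 + 0.50000 = 1.5000 bits.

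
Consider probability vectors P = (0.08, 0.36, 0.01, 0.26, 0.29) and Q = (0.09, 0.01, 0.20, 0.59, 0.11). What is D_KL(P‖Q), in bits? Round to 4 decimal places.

D(P‖Q) = Σ p·log₂(p/q).
  0.08·log₂(0.08/0.09) = -0.01359
  0.36·log₂(0.36/0.01) = 1.86117
  0.01·log₂(0.01/0.20) = -0.04322
  0.26·log₂(0.26/0.59) = -0.30737
  0.29·log₂(0.29/0.11) = 0.40558
D(P‖Q) = 1.9026 bits.

1.9026 bits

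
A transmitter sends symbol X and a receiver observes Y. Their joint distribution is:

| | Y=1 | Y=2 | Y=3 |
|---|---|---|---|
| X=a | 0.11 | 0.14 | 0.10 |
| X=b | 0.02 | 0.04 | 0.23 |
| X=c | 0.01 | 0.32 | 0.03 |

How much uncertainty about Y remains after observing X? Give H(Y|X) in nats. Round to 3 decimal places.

0.715 nats

Chain rule: H(Y|X) = H(X,Y) − H(X).
Marginals: p(X) = (0.3500, 0.2900, 0.3600), p(Y) = (0.1400, 0.5000, 0.3600).
H(X,Y) = 1.8092 nats; H(X) = 1.0942 nats.
H(Y|X) = 1.8092 − 1.0942 = 0.715 nats.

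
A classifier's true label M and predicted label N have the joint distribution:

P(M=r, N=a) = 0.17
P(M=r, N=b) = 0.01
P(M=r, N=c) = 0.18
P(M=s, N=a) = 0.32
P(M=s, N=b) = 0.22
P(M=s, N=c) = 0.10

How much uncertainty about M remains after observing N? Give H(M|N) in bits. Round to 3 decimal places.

0.779 bits

Marginals: p(M) = (0.3600, 0.6400), p(N) = (0.4900, 0.2300, 0.2800).
H(M|N) = Σ p(N) · H(M|N=·).
  N=a: p=0.4900, H(M|N=a) = 0.9313
  N=b: p=0.2300, H(M|N=b) = 0.2580
  N=c: p=0.2800, H(M|N=c) = 0.9403
Weighted sum = 0.779 bits.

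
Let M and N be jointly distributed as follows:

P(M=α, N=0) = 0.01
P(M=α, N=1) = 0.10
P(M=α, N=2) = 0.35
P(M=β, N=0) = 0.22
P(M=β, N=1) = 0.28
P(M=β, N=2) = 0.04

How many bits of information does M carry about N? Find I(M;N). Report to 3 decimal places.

0.434 bits

Marginals: p(M) = (0.4600, 0.5400), p(N) = (0.2300, 0.3800, 0.3900).
I(M;N) = H(M) + H(N) − H(M,N).
H(M) = 0.9954, H(N) = 1.5479, H(M,N) = 2.1093.
I(M;N) = 0.9954 + 1.5479 − 2.1093 = 0.434 bits.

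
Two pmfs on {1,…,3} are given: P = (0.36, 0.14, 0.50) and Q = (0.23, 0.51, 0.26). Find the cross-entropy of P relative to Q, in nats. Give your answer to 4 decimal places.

H(P,Q) = −Σ p·ln q.
  −0.36·ln(0.23) = 0.52908
  −0.14·ln(0.51) = 0.09427
  −0.50·ln(0.26) = 0.67354
H(P,Q) = 1.2969 nats.

1.2969 nats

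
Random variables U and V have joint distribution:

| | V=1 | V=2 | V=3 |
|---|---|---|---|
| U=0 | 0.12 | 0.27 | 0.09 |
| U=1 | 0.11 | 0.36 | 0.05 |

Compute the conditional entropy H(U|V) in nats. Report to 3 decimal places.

Marginals: p(U) = (0.4800, 0.5200), p(V) = (0.2300, 0.6300, 0.1400).
H(U|V) = Σ p(V) · H(U|V=·).
  V=1: p=0.2300, H(U|V=1) = 0.6922
  V=2: p=0.6300, H(U|V=2) = 0.6829
  V=3: p=0.1400, H(U|V=3) = 0.6518
Weighted sum = 0.681 nats.

0.681 nats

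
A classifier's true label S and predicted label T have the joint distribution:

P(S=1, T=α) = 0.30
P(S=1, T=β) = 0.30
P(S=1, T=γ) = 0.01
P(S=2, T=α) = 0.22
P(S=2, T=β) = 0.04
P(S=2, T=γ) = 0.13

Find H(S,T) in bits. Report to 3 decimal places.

2.158 bits

H(S,T) = −Σ p(x,y)·log₂ p(x,y) over all 6 cells.
  cell (1,α): −0.30·log₂0.30 = 0.5211
  cell (1,β): −0.30·log₂0.30 = 0.5211
  cell (1,γ): −0.01·log₂0.01 = 0.0664
  cell (2,α): −0.22·log₂0.22 = 0.4806
  cell (2,β): −0.04·log₂0.04 = 0.1858
  cell (2,γ): −0.13·log₂0.13 = 0.3826
Sum = 2.158 bits.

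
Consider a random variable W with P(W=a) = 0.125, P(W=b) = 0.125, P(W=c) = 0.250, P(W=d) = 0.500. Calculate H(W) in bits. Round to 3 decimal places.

H(W) = −Σ p·log₂ p.
  −(0.125)·log₂(0.125) = 0.3750
  −(0.125)·log₂(0.125) = 0.3750
  −(0.250)·log₂(0.250) = 0.5000
  −(0.500)·log₂(0.500) = 0.5000
Sum: 0.3750 + 0.3750 + 0.5000 + 0.5000 = 1.750 bits.

1.750 bits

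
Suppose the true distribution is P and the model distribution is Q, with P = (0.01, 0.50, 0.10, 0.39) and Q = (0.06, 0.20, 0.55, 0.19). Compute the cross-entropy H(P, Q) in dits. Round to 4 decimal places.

H(P,Q) = −Σ p·log₁₀ q.
  −0.01·log₁₀(0.06) = 0.01222
  −0.50·log₁₀(0.20) = 0.34949
  −0.10·log₁₀(0.55) = 0.02596
  −0.39·log₁₀(0.19) = 0.28129
H(P,Q) = 0.6690 dits.

0.6690 dits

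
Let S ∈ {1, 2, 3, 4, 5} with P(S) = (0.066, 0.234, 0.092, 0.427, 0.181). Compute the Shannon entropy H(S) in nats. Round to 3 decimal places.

H(S) = −Σ p·ln p.
  −(0.066)·ln(0.066) = 0.1794
  −(0.234)·ln(0.234) = 0.3399
  −(0.092)·ln(0.092) = 0.2195
  −(0.427)·ln(0.427) = 0.3634
  −(0.181)·ln(0.181) = 0.3094
Sum: 0.1794 + 0.3399 + 0.2195 + 0.3634 + 0.3094 = 1.412 nats.

1.412 nats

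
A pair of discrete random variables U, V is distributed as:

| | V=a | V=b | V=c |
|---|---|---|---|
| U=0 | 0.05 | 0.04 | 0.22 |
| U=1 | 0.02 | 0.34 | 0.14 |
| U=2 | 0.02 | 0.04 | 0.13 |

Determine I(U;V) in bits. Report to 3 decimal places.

0.219 bits

Marginals: p(U) = (0.3100, 0.5000, 0.1900), p(V) = (0.0900, 0.4200, 0.4900).
I(U;V) = H(U) + H(V) − H(U,V).
H(U) = 1.4790, H(V) = 1.3426, H(U,V) = 2.6029.
I(U;V) = 1.4790 + 1.3426 − 2.6029 = 0.219 bits.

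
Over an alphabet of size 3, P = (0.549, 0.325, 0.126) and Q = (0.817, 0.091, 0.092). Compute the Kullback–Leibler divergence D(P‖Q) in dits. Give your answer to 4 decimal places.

0.1021 dits

D(P‖Q) = Σ p·log₁₀(p/q).
  0.549·log₁₀(0.549/0.817) = -0.09478
  0.325·log₁₀(0.325/0.091) = 0.17967
  0.126·log₁₀(0.126/0.092) = 0.01721
D(P‖Q) = 0.1021 dits.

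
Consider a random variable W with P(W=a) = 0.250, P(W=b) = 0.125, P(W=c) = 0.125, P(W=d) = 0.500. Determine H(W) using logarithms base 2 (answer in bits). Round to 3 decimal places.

H(W) = −Σ p·log₂ p.
  −(0.250)·log₂(0.250) = 0.5000
  −(0.125)·log₂(0.125) = 0.3750
  −(0.125)·log₂(0.125) = 0.3750
  −(0.500)·log₂(0.500) = 0.5000
Sum: 0.5000 + 0.3750 + 0.3750 + 0.5000 = 1.750 bits.

1.750 bits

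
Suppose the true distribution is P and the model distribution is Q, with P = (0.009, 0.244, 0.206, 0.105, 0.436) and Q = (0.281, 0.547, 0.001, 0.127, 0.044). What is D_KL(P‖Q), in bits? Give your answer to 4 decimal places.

D(P‖Q) = Σ p·log₂(p/q).
  0.009·log₂(0.009/0.281) = -0.04468
  0.244·log₂(0.244/0.547) = -0.28418
  0.206·log₂(0.206/0.001) = 1.58342
  0.105·log₂(0.105/0.127) = -0.02882
  0.436·log₂(0.436/0.044) = 1.44262
D(P‖Q) = 2.6684 bits.

2.6684 bits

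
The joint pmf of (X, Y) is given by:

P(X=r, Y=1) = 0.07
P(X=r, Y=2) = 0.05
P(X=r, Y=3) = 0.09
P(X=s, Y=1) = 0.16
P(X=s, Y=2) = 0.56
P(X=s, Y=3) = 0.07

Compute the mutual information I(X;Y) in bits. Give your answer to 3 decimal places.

Marginals: p(X) = (0.2100, 0.7900), p(Y) = (0.2300, 0.6100, 0.1600).
I(X;Y) = Σ p(x,y)·log₂[p(x,y)/(p(x)p(y))].
  (r,1): 0.07·log₂(1.4493) = 0.0375
  (r,2): 0.05·log₂(0.3903) = -0.0679
  (r,3): 0.09·log₂(2.6786) = 0.1279
  (s,1): 0.16·log₂(0.8806) = -0.0294
  (s,2): 0.56·log₂(1.1621) = 0.1213
  (s,3): 0.07·log₂(0.5538) = -0.0597
Sum = 0.130 bits.

0.130 bits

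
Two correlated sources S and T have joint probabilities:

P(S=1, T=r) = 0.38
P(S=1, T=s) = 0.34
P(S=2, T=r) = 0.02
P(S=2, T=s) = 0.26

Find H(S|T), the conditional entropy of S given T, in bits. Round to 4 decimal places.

0.7068 bits

Marginals: p(S) = (0.7200, 0.2800), p(T) = (0.4000, 0.6000).
H(S|T) = Σ p(T) · H(S|T=·).
  T=r: p=0.4000, H(S|T=r) = 0.2864
  T=s: p=0.6000, H(S|T=s) = 0.9871
Weighted sum = 0.7068 bits.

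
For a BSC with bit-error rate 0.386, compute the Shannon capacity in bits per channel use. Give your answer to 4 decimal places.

Binary symmetric channel: C = 1 − h₂(ε) where h₂ is the binary entropy function.
h₂(0.386) = −0.386·log₂0.386 − 0.614·log₂0.614 = 0.9622.
C = 1 − 0.9622 = 0.0378 bits per channel use.

0.0378 bits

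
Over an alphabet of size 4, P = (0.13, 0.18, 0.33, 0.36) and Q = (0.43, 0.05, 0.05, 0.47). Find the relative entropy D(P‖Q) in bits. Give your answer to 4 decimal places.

D(P‖Q) = Σ p·log₂(p/q).
  0.13·log₂(0.13/0.43) = -0.22436
  0.18·log₂(0.18/0.05) = 0.33264
  0.33·log₂(0.33/0.05) = 0.89841
  0.36·log₂(0.36/0.47) = -0.13848
D(P‖Q) = 0.8682 bits.

0.8682 bits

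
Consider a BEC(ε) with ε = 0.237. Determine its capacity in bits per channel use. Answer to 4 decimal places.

Binary erasure channel: capacity C = 1 − ε.
C = 1 − 0.237 = 0.7630 bits per channel use.

0.7630 bits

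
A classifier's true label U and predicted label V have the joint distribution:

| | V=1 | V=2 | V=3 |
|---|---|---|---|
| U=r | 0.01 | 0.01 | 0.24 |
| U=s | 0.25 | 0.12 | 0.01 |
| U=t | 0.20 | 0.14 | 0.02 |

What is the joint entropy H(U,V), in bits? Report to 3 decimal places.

H(U,V) = −Σ p(x,y)·log₂ p(x,y) over all 9 cells.
  cell (r,1): −0.01·log₂0.01 = 0.0664
  cell (r,2): −0.01·log₂0.01 = 0.0664
  cell (r,3): −0.24·log₂0.24 = 0.4941
  cell (s,1): −0.25·log₂0.25 = 0.5000
  cell (s,2): −0.12·log₂0.12 = 0.3671
  cell (s,3): −0.01·log₂0.01 = 0.0664
  cell (t,1): −0.20·log₂0.20 = 0.4644
  cell (t,2): −0.14·log₂0.14 = 0.3971
  cell (t,3): −0.02·log₂0.02 = 0.1129
Sum = 2.535 bits.

2.535 bits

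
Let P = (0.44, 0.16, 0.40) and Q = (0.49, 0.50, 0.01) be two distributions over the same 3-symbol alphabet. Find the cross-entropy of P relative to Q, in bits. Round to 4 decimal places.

H(P,Q) = −Σ p·log₂ q.
  −0.44·log₂(0.49) = 0.45282
  −0.16·log₂(0.50) = 0.16000
  −0.40·log₂(0.01) = 2.65754
H(P,Q) = 3.2704 bits.

3.2704 bits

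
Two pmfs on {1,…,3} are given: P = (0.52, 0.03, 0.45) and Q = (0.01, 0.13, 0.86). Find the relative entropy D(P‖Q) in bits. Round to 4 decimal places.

D(P‖Q) = Σ p·log₂(p/q).
  0.52·log₂(0.52/0.01) = 2.96423
  0.03·log₂(0.03/0.13) = -0.06346
  0.45·log₂(0.45/0.86) = -0.42049
D(P‖Q) = 2.4803 bits.

2.4803 bits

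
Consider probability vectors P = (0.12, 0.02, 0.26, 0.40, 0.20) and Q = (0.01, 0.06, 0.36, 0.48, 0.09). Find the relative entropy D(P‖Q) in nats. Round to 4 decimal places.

0.2784 nats

D(P‖Q) = Σ p·ln(p/q).
  0.12·ln(0.12/0.01) = 0.29819
  0.02·ln(0.02/0.06) = -0.02197
  0.26·ln(0.26/0.36) = -0.08461
  0.40·ln(0.40/0.48) = -0.07293
  0.20·ln(0.20/0.09) = 0.15970
D(P‖Q) = 0.2784 nats.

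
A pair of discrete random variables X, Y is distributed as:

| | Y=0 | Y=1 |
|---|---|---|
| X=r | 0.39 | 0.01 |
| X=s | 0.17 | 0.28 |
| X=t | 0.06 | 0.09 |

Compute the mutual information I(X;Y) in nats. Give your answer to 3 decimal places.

0.218 nats

Marginals: p(X) = (0.4000, 0.4500, 0.1500), p(Y) = (0.6200, 0.3800).
I(X;Y) = H(X) + H(Y) − H(X,Y).
H(X) = 1.0104, H(Y) = 0.6641, H(X,Y) = 1.4565.
I(X;Y) = 1.0104 + 0.6641 − 1.4565 = 0.218 nats.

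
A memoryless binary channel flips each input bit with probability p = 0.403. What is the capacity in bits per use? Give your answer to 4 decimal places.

0.0273 bits

Binary symmetric channel: C = 1 − h₂(ε) where h₂ is the binary entropy function.
h₂(0.403) = −0.403·log₂0.403 − 0.597·log₂0.597 = 0.9727.
C = 1 − 0.9727 = 0.0273 bits per channel use.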